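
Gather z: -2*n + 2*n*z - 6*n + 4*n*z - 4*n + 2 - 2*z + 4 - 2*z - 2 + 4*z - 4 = 6*n*z - 12*n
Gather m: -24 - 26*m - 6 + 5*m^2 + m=5*m^2 - 25*m - 30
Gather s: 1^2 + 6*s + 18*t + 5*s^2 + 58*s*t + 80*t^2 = 5*s^2 + s*(58*t + 6) + 80*t^2 + 18*t + 1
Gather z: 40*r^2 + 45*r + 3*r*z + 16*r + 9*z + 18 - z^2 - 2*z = 40*r^2 + 61*r - z^2 + z*(3*r + 7) + 18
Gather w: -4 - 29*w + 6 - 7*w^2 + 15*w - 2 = -7*w^2 - 14*w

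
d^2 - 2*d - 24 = (d - 6)*(d + 4)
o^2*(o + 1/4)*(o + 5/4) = o^4 + 3*o^3/2 + 5*o^2/16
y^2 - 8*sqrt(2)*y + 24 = (y - 6*sqrt(2))*(y - 2*sqrt(2))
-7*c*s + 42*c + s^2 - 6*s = (-7*c + s)*(s - 6)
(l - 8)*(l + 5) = l^2 - 3*l - 40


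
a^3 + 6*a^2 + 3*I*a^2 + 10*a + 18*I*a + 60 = (a + 6)*(a - 2*I)*(a + 5*I)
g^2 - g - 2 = (g - 2)*(g + 1)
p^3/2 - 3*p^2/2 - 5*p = p*(p/2 + 1)*(p - 5)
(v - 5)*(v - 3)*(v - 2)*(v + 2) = v^4 - 8*v^3 + 11*v^2 + 32*v - 60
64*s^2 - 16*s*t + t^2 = (-8*s + t)^2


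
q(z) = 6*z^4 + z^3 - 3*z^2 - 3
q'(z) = 24*z^3 + 3*z^2 - 6*z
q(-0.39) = -3.38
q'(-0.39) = 1.37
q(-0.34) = -3.31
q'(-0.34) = 1.44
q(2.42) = 199.39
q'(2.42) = 343.19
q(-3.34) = 672.96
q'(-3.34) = -840.73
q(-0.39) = -3.38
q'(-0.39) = 1.37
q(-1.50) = 17.25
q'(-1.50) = -65.25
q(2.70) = 313.68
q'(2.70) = 478.06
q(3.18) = 612.38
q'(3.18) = 783.04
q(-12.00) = 122253.00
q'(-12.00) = -40968.00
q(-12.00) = 122253.00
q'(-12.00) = -40968.00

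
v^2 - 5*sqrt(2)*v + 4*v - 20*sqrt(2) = (v + 4)*(v - 5*sqrt(2))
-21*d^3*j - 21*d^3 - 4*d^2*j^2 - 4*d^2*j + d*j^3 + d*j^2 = (-7*d + j)*(3*d + j)*(d*j + d)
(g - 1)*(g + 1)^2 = g^3 + g^2 - g - 1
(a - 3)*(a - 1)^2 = a^3 - 5*a^2 + 7*a - 3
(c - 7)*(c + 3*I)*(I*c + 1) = I*c^3 - 2*c^2 - 7*I*c^2 + 14*c + 3*I*c - 21*I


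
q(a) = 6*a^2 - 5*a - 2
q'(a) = 12*a - 5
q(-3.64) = 95.70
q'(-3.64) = -48.68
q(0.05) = -2.24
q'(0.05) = -4.40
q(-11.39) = 833.34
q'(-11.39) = -141.68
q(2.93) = 34.86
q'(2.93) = 30.16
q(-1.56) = 20.40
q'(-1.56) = -23.72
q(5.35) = 142.98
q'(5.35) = 59.20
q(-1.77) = 25.65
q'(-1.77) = -26.24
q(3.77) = 64.43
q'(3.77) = 40.24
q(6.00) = 184.00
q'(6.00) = 67.00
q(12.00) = 802.00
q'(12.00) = 139.00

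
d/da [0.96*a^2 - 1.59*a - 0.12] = 1.92*a - 1.59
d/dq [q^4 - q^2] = 4*q^3 - 2*q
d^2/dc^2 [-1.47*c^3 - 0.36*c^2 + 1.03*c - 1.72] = -8.82*c - 0.72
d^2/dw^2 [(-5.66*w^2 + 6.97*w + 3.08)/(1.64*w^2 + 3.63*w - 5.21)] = (-1.4210854715202e-14*w^4 + 104.883248*w^3 - 240.464016*w^2 + 467.341944*w + 90.169458)/(4.410944*w^6 + 29.289744*w^5 + 22.7919*w^4 - 138.264885*w^3 - 72.405975*w^2 + 295.599249*w - 141.420761)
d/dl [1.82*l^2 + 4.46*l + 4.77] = 3.64*l + 4.46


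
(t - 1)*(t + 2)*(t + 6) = t^3 + 7*t^2 + 4*t - 12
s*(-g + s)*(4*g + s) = -4*g^2*s + 3*g*s^2 + s^3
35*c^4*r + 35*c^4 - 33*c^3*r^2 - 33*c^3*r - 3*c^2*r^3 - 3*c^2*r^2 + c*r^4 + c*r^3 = (-7*c + r)*(-c + r)*(5*c + r)*(c*r + c)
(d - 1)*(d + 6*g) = d^2 + 6*d*g - d - 6*g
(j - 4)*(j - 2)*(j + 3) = j^3 - 3*j^2 - 10*j + 24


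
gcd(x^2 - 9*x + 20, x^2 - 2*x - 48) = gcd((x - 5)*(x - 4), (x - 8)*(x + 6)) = 1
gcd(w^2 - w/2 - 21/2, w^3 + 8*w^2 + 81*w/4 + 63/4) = w + 3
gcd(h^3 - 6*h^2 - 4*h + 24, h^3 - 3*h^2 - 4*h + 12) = h^2 - 4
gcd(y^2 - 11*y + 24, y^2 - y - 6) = y - 3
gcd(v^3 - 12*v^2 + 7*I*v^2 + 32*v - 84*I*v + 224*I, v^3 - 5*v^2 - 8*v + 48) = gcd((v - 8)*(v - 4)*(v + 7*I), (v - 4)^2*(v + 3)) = v - 4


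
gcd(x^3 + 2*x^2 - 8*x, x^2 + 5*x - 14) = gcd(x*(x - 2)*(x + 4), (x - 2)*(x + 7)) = x - 2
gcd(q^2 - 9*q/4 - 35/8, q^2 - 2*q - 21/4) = q - 7/2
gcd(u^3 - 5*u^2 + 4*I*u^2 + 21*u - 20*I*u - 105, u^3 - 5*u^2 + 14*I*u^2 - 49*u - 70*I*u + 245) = u^2 + u*(-5 + 7*I) - 35*I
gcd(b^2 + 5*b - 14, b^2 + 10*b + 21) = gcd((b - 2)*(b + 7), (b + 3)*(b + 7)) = b + 7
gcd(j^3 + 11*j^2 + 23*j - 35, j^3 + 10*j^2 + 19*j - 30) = j^2 + 4*j - 5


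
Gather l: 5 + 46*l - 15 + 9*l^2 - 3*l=9*l^2 + 43*l - 10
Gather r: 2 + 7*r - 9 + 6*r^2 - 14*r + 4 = 6*r^2 - 7*r - 3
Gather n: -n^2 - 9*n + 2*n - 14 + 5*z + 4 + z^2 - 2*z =-n^2 - 7*n + z^2 + 3*z - 10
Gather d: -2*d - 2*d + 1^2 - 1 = -4*d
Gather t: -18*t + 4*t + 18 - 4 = 14 - 14*t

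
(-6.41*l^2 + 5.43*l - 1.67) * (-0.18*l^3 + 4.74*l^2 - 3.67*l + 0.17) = 1.1538*l^5 - 31.3608*l^4 + 49.5635*l^3 - 28.9336*l^2 + 7.052*l - 0.2839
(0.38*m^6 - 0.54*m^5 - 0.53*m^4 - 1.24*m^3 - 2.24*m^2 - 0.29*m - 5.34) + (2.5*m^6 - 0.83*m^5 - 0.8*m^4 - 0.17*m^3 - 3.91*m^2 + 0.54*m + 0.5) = 2.88*m^6 - 1.37*m^5 - 1.33*m^4 - 1.41*m^3 - 6.15*m^2 + 0.25*m - 4.84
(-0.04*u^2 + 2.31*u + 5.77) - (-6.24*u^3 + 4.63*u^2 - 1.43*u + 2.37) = 6.24*u^3 - 4.67*u^2 + 3.74*u + 3.4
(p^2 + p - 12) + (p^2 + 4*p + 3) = 2*p^2 + 5*p - 9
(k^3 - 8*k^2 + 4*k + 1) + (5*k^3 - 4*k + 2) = 6*k^3 - 8*k^2 + 3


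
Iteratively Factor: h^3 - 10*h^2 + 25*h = (h - 5)*(h^2 - 5*h) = (h - 5)^2*(h)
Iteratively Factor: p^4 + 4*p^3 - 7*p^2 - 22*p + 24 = (p + 4)*(p^3 - 7*p + 6) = (p + 3)*(p + 4)*(p^2 - 3*p + 2) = (p - 1)*(p + 3)*(p + 4)*(p - 2)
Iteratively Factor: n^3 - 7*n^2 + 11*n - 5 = (n - 1)*(n^2 - 6*n + 5) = (n - 1)^2*(n - 5)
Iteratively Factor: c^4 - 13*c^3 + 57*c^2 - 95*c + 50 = (c - 5)*(c^3 - 8*c^2 + 17*c - 10) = (c - 5)*(c - 1)*(c^2 - 7*c + 10) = (c - 5)*(c - 2)*(c - 1)*(c - 5)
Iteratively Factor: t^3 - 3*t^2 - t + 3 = (t - 1)*(t^2 - 2*t - 3) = (t - 3)*(t - 1)*(t + 1)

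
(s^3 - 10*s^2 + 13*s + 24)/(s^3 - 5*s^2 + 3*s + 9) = (s - 8)/(s - 3)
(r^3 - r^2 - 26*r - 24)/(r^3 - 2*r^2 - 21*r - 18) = (r + 4)/(r + 3)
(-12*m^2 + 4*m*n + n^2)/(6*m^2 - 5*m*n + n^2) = (-6*m - n)/(3*m - n)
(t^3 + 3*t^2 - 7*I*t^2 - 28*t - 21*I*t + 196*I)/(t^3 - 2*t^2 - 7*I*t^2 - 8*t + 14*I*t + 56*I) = (t + 7)/(t + 2)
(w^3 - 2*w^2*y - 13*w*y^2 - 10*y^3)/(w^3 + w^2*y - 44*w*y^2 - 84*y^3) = (-w^2 + 4*w*y + 5*y^2)/(-w^2 + w*y + 42*y^2)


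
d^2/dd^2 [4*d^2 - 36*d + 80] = 8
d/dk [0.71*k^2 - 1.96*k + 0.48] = 1.42*k - 1.96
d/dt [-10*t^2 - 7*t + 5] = -20*t - 7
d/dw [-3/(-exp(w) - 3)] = -3*exp(w)/(exp(w) + 3)^2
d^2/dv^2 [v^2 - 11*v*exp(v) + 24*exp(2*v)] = -11*v*exp(v) + 96*exp(2*v) - 22*exp(v) + 2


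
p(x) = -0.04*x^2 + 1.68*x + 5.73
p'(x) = 1.68 - 0.08*x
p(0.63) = 6.77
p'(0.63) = 1.63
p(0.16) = 6.00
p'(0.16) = 1.67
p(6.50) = 14.96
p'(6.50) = 1.16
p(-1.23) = 3.60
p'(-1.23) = 1.78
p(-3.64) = -0.92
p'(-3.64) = 1.97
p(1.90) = 8.78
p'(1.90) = 1.53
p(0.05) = 5.81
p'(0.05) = 1.68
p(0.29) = 6.21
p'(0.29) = 1.66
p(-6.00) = -5.79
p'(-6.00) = 2.16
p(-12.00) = -20.19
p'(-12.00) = 2.64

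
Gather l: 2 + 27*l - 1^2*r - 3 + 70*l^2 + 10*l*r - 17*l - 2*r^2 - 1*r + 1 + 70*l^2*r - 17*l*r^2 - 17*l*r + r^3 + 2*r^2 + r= l^2*(70*r + 70) + l*(-17*r^2 - 7*r + 10) + r^3 - r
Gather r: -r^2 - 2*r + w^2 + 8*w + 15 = -r^2 - 2*r + w^2 + 8*w + 15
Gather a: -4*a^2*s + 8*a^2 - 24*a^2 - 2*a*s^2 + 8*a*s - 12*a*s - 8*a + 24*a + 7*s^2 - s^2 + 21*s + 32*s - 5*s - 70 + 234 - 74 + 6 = a^2*(-4*s - 16) + a*(-2*s^2 - 4*s + 16) + 6*s^2 + 48*s + 96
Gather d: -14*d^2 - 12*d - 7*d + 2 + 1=-14*d^2 - 19*d + 3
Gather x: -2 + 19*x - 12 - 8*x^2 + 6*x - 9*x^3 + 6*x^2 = -9*x^3 - 2*x^2 + 25*x - 14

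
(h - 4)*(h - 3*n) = h^2 - 3*h*n - 4*h + 12*n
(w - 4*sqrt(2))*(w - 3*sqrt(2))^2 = w^3 - 10*sqrt(2)*w^2 + 66*w - 72*sqrt(2)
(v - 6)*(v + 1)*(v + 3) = v^3 - 2*v^2 - 21*v - 18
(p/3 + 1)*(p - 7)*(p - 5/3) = p^3/3 - 17*p^2/9 - 43*p/9 + 35/3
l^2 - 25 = (l - 5)*(l + 5)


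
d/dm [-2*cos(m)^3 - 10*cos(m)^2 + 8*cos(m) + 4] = 2*(3*cos(m)^2 + 10*cos(m) - 4)*sin(m)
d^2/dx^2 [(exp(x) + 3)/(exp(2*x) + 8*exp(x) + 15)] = (exp(x) - 5)*exp(x)/(exp(3*x) + 15*exp(2*x) + 75*exp(x) + 125)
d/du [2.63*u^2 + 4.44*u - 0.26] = 5.26*u + 4.44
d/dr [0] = 0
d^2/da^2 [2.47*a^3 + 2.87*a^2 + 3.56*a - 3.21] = 14.82*a + 5.74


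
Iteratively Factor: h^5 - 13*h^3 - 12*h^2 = (h + 1)*(h^4 - h^3 - 12*h^2) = h*(h + 1)*(h^3 - h^2 - 12*h) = h*(h - 4)*(h + 1)*(h^2 + 3*h) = h^2*(h - 4)*(h + 1)*(h + 3)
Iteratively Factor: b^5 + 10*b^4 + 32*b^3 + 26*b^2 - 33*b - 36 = (b - 1)*(b^4 + 11*b^3 + 43*b^2 + 69*b + 36) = (b - 1)*(b + 4)*(b^3 + 7*b^2 + 15*b + 9) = (b - 1)*(b + 1)*(b + 4)*(b^2 + 6*b + 9) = (b - 1)*(b + 1)*(b + 3)*(b + 4)*(b + 3)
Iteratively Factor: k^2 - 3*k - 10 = (k - 5)*(k + 2)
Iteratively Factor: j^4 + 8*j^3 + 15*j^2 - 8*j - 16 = (j + 4)*(j^3 + 4*j^2 - j - 4) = (j + 4)^2*(j^2 - 1) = (j - 1)*(j + 4)^2*(j + 1)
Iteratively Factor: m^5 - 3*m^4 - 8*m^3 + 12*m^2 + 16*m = (m - 4)*(m^4 + m^3 - 4*m^2 - 4*m) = (m - 4)*(m + 2)*(m^3 - m^2 - 2*m) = m*(m - 4)*(m + 2)*(m^2 - m - 2) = m*(m - 4)*(m - 2)*(m + 2)*(m + 1)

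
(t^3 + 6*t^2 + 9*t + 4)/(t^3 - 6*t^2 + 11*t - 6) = (t^3 + 6*t^2 + 9*t + 4)/(t^3 - 6*t^2 + 11*t - 6)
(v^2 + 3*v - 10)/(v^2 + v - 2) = (v^2 + 3*v - 10)/(v^2 + v - 2)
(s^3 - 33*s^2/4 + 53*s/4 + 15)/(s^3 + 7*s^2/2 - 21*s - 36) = (4*s^2 - 17*s - 15)/(2*(2*s^2 + 15*s + 18))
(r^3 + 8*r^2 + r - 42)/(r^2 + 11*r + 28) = (r^2 + r - 6)/(r + 4)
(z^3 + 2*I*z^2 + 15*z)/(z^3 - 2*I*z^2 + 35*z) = (z - 3*I)/(z - 7*I)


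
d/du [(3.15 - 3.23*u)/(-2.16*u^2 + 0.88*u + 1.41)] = (-6.9768*u^2 + 13.608*u - 7.3263)/(4.6656*u^4 - 3.8016*u^3 - 5.3168*u^2 + 2.4816*u + 1.9881)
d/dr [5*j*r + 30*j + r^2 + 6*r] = 5*j + 2*r + 6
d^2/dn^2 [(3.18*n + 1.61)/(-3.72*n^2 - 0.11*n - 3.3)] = (-(3.18*n + 1.61)*(7.44*n + 0.11)*(14.88*n + 0.22) + (70.9776*n + 12.678)*(3.72*n^2 + 0.11*n + 3.3))/(3.72*n^2 + 0.11*n + 3.3)^3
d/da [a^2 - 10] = 2*a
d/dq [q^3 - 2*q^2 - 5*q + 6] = 3*q^2 - 4*q - 5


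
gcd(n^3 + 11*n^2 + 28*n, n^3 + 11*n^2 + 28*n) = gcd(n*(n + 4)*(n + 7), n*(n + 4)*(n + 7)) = n^3 + 11*n^2 + 28*n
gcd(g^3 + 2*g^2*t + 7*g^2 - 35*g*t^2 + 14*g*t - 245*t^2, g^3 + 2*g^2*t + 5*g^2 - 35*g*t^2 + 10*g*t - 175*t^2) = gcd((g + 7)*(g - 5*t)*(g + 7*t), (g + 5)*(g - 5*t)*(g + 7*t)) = -g^2 - 2*g*t + 35*t^2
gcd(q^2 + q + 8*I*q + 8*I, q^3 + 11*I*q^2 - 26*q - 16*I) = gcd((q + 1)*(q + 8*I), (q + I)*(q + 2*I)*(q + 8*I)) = q + 8*I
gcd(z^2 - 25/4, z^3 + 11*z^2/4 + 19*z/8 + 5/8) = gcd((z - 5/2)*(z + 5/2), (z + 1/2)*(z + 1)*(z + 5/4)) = 1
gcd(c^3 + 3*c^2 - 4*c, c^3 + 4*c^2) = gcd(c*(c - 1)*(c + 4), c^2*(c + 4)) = c^2 + 4*c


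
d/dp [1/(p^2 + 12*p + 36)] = 2*(-p - 6)/(p^2 + 12*p + 36)^2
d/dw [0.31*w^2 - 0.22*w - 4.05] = 0.62*w - 0.22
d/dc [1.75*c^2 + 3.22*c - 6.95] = 3.5*c + 3.22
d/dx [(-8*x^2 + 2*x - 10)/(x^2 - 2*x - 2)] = 2*(7*x^2 + 26*x - 12)/(x^4 - 4*x^3 + 8*x + 4)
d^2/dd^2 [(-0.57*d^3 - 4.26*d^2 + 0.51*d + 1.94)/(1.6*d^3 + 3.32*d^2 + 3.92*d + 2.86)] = (-7.105427357601e-15*d^7 - 15.75552*d^6 + 29.2838399999999*d^5 + 267.46368*d^4 + 546.832048*d^3 + 377.656704*d^2 + 41.193432*d - 58.34536)/(4.096*d^9 + 25.4976*d^8 + 83.01312*d^7 + 183.497408*d^6 + 294.536064*d^5 + 355.249056*d^4 + 322.825472*d^3 + 213.312528*d^2 + 96.192096*d + 23.393656)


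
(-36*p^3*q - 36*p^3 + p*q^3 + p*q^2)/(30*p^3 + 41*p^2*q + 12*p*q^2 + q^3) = p*(-6*p*q - 6*p + q^2 + q)/(5*p^2 + 6*p*q + q^2)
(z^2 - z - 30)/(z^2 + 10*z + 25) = (z - 6)/(z + 5)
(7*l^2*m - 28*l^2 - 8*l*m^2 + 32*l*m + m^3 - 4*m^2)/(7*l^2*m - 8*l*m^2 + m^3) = (m - 4)/m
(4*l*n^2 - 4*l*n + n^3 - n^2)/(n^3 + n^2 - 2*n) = (4*l + n)/(n + 2)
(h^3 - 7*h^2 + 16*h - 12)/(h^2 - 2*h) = h - 5 + 6/h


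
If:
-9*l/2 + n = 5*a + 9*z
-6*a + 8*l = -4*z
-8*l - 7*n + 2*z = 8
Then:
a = -30*z/47 - 64/517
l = -46*z/47 - 48/517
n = 66*z/47 - 536/517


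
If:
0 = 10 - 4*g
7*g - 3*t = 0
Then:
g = 5/2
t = 35/6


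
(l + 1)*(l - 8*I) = l^2 + l - 8*I*l - 8*I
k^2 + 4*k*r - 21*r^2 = (k - 3*r)*(k + 7*r)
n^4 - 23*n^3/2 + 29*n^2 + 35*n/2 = n*(n - 7)*(n - 5)*(n + 1/2)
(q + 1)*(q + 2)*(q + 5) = q^3 + 8*q^2 + 17*q + 10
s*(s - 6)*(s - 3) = s^3 - 9*s^2 + 18*s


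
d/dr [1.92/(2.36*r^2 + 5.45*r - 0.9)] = (-9.0624*r - 10.464)/(2.36*r^2 + 5.45*r - 0.9)^2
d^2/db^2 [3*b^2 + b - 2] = 6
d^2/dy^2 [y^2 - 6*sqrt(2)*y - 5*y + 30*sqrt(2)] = 2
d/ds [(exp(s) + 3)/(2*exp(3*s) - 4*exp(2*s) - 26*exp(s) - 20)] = ((exp(s) + 3)*(-3*exp(2*s) + 4*exp(s) + 13) + exp(3*s) - 2*exp(2*s) - 13*exp(s) - 10)*exp(s)/(2*(-exp(3*s) + 2*exp(2*s) + 13*exp(s) + 10)^2)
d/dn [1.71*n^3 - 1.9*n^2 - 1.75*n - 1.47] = 5.13*n^2 - 3.8*n - 1.75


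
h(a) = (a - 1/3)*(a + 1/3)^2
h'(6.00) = 111.89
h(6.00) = 227.30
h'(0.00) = -0.11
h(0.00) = -0.04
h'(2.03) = 13.60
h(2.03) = 9.48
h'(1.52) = 7.83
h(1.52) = 4.08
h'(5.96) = 110.43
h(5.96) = 222.85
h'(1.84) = 11.27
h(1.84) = 7.12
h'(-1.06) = 2.55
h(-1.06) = -0.74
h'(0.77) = 2.18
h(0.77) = 0.53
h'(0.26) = 0.27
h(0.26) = -0.03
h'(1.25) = 5.41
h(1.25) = 2.30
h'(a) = (a - 1/3)*(2*a + 2/3) + (a + 1/3)^2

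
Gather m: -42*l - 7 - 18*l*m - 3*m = -42*l + m*(-18*l - 3) - 7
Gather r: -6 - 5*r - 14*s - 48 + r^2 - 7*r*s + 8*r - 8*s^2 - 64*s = r^2 + r*(3 - 7*s) - 8*s^2 - 78*s - 54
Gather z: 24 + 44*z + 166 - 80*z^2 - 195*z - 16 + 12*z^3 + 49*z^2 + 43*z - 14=12*z^3 - 31*z^2 - 108*z + 160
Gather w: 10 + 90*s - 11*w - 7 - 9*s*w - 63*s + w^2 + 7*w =27*s + w^2 + w*(-9*s - 4) + 3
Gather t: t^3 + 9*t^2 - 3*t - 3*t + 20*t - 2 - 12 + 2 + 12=t^3 + 9*t^2 + 14*t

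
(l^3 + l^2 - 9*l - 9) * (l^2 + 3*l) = l^5 + 4*l^4 - 6*l^3 - 36*l^2 - 27*l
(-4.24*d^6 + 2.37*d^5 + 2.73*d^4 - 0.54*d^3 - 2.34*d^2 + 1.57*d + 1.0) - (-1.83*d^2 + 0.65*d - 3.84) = -4.24*d^6 + 2.37*d^5 + 2.73*d^4 - 0.54*d^3 - 0.51*d^2 + 0.92*d + 4.84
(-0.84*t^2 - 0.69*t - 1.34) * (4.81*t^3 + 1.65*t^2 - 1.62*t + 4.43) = -4.0404*t^5 - 4.7049*t^4 - 6.2231*t^3 - 4.8144*t^2 - 0.885899999999999*t - 5.9362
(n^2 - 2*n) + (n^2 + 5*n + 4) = 2*n^2 + 3*n + 4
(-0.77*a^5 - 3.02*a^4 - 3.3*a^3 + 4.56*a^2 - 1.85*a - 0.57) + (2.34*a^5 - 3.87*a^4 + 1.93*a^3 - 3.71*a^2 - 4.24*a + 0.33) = 1.57*a^5 - 6.89*a^4 - 1.37*a^3 + 0.85*a^2 - 6.09*a - 0.24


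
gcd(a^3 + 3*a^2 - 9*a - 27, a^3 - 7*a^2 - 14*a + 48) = a + 3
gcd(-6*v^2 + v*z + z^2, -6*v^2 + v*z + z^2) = -6*v^2 + v*z + z^2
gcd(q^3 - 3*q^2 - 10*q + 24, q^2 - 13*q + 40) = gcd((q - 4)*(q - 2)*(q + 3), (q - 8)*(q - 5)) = 1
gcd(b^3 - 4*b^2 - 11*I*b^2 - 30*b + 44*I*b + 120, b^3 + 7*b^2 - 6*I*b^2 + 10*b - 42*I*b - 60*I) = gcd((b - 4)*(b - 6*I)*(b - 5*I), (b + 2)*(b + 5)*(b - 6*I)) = b - 6*I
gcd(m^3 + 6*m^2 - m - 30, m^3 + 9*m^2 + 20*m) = m + 5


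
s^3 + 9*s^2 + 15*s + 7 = (s + 1)^2*(s + 7)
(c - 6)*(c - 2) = c^2 - 8*c + 12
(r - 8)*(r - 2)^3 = r^4 - 14*r^3 + 60*r^2 - 104*r + 64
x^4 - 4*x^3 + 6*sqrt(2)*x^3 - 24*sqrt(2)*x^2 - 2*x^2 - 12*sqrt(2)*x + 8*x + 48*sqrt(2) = (x - 4)*(x - sqrt(2))*(x + sqrt(2))*(x + 6*sqrt(2))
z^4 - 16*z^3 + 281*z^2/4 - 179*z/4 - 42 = (z - 8)*(z - 7)*(z - 3/2)*(z + 1/2)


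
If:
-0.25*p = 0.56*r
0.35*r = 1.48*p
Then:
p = 0.00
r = 0.00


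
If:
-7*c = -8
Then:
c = 8/7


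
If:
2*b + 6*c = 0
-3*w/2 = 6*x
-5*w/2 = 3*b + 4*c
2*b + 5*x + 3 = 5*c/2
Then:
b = -9/11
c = 3/11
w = 6/11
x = -3/22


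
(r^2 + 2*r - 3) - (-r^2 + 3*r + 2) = 2*r^2 - r - 5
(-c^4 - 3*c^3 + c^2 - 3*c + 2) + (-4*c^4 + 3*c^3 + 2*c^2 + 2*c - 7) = -5*c^4 + 3*c^2 - c - 5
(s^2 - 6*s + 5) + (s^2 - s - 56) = 2*s^2 - 7*s - 51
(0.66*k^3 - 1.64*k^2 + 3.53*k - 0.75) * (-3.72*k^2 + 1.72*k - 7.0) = -2.4552*k^5 + 7.236*k^4 - 20.5724*k^3 + 20.3416*k^2 - 26.0*k + 5.25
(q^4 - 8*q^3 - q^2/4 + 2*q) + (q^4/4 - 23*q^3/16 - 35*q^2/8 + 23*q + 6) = 5*q^4/4 - 151*q^3/16 - 37*q^2/8 + 25*q + 6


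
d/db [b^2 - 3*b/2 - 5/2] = 2*b - 3/2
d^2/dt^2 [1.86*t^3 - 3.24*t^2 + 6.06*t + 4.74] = 11.16*t - 6.48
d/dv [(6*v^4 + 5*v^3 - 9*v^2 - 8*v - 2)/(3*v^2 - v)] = (36*v^5 - 3*v^4 - 10*v^3 + 33*v^2 + 12*v - 2)/(v^2*(9*v^2 - 6*v + 1))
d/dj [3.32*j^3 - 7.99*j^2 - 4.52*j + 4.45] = 9.96*j^2 - 15.98*j - 4.52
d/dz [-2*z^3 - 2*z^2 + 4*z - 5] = -6*z^2 - 4*z + 4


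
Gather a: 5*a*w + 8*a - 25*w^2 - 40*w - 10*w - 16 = a*(5*w + 8) - 25*w^2 - 50*w - 16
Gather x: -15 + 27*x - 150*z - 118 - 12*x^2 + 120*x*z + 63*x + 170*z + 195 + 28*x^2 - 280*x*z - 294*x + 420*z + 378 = 16*x^2 + x*(-160*z - 204) + 440*z + 440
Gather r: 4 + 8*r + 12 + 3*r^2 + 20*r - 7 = 3*r^2 + 28*r + 9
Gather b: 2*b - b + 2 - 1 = b + 1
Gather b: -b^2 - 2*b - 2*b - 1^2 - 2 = -b^2 - 4*b - 3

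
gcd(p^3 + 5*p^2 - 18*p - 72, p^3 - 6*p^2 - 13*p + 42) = p + 3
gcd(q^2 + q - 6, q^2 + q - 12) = 1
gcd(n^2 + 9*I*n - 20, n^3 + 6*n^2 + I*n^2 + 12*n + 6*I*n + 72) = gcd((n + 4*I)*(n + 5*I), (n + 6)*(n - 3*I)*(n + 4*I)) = n + 4*I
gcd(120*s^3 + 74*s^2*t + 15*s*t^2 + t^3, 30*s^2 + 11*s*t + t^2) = 30*s^2 + 11*s*t + t^2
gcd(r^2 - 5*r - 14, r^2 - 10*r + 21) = r - 7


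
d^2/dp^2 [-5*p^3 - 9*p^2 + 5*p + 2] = -30*p - 18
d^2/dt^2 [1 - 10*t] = 0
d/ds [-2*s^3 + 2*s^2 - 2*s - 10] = -6*s^2 + 4*s - 2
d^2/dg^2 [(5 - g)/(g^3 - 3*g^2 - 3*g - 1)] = 6*(3*(g - 5)*(-g^2 + 2*g + 1)^2 + (g^2 - 2*g + (g - 5)*(g - 1) - 1)*(-g^3 + 3*g^2 + 3*g + 1))/(-g^3 + 3*g^2 + 3*g + 1)^3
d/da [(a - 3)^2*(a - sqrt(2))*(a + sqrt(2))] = 4*a^3 - 18*a^2 + 14*a + 12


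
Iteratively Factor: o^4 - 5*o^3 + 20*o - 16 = (o + 2)*(o^3 - 7*o^2 + 14*o - 8) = (o - 1)*(o + 2)*(o^2 - 6*o + 8) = (o - 2)*(o - 1)*(o + 2)*(o - 4)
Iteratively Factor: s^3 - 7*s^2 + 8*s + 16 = (s - 4)*(s^2 - 3*s - 4) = (s - 4)*(s + 1)*(s - 4)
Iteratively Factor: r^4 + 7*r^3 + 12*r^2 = (r)*(r^3 + 7*r^2 + 12*r) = r^2*(r^2 + 7*r + 12) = r^2*(r + 4)*(r + 3)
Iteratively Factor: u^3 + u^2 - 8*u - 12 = (u - 3)*(u^2 + 4*u + 4) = (u - 3)*(u + 2)*(u + 2)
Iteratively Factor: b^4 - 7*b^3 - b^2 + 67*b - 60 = (b - 5)*(b^3 - 2*b^2 - 11*b + 12) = (b - 5)*(b + 3)*(b^2 - 5*b + 4) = (b - 5)*(b - 4)*(b + 3)*(b - 1)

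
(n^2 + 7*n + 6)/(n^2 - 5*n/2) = 2*(n^2 + 7*n + 6)/(n*(2*n - 5))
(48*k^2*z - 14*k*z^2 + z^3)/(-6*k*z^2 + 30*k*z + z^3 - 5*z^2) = (-8*k + z)/(z - 5)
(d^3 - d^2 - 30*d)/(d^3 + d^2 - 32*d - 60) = d/(d + 2)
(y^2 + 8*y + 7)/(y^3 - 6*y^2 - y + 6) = (y + 7)/(y^2 - 7*y + 6)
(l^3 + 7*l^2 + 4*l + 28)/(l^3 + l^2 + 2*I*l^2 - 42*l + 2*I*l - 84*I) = (l - 2*I)/(l - 6)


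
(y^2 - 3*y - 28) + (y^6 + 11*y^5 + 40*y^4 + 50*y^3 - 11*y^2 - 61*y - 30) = y^6 + 11*y^5 + 40*y^4 + 50*y^3 - 10*y^2 - 64*y - 58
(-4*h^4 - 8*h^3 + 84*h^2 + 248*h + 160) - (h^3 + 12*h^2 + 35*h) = -4*h^4 - 9*h^3 + 72*h^2 + 213*h + 160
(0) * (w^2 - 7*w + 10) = 0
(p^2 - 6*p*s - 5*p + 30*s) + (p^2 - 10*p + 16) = 2*p^2 - 6*p*s - 15*p + 30*s + 16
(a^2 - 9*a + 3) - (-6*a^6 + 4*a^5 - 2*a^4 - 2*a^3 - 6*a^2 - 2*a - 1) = 6*a^6 - 4*a^5 + 2*a^4 + 2*a^3 + 7*a^2 - 7*a + 4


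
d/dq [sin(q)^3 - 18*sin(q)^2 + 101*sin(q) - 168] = (3*sin(q)^2 - 36*sin(q) + 101)*cos(q)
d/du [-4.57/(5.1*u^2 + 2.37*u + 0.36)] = (46.614*u + 10.8309)/(5.1*u^2 + 2.37*u + 0.36)^2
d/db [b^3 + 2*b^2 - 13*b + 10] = 3*b^2 + 4*b - 13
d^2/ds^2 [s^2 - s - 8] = 2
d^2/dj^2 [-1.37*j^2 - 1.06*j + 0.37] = -2.74000000000000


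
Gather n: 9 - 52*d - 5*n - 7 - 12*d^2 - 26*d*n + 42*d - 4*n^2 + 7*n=-12*d^2 - 10*d - 4*n^2 + n*(2 - 26*d) + 2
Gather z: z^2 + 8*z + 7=z^2 + 8*z + 7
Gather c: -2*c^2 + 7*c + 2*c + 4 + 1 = -2*c^2 + 9*c + 5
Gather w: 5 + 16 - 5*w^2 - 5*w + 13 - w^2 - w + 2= -6*w^2 - 6*w + 36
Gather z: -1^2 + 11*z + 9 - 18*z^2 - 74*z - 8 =-18*z^2 - 63*z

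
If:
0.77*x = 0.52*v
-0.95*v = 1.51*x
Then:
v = 0.00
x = 0.00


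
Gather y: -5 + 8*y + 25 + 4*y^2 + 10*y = 4*y^2 + 18*y + 20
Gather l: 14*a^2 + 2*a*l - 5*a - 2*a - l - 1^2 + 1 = 14*a^2 - 7*a + l*(2*a - 1)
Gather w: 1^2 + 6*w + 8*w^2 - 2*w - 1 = 8*w^2 + 4*w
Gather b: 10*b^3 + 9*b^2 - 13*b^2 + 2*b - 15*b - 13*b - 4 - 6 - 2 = 10*b^3 - 4*b^2 - 26*b - 12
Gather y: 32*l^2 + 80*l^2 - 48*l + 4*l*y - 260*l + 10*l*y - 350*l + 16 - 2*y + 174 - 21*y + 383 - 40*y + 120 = 112*l^2 - 658*l + y*(14*l - 63) + 693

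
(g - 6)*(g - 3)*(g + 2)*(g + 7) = g^4 - 49*g^2 + 36*g + 252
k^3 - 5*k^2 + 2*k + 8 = (k - 4)*(k - 2)*(k + 1)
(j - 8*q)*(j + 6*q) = j^2 - 2*j*q - 48*q^2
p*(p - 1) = p^2 - p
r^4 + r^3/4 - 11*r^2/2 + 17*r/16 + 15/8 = (r - 2)*(r - 3/4)*(r + 1/2)*(r + 5/2)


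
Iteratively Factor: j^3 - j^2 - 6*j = (j)*(j^2 - j - 6) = j*(j - 3)*(j + 2)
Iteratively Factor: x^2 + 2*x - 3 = (x - 1)*(x + 3)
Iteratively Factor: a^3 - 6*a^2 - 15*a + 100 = (a - 5)*(a^2 - a - 20) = (a - 5)*(a + 4)*(a - 5)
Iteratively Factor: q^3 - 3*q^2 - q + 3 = (q + 1)*(q^2 - 4*q + 3) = (q - 3)*(q + 1)*(q - 1)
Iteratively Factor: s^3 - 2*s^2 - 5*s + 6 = (s + 2)*(s^2 - 4*s + 3) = (s - 3)*(s + 2)*(s - 1)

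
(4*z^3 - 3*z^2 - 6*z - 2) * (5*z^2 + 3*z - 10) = 20*z^5 - 3*z^4 - 79*z^3 + 2*z^2 + 54*z + 20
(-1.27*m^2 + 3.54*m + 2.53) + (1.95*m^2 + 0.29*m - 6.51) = 0.68*m^2 + 3.83*m - 3.98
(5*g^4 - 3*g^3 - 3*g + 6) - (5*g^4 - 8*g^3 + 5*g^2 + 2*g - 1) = 5*g^3 - 5*g^2 - 5*g + 7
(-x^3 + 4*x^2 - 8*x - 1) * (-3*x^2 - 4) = 3*x^5 - 12*x^4 + 28*x^3 - 13*x^2 + 32*x + 4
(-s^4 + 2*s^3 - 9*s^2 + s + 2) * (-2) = 2*s^4 - 4*s^3 + 18*s^2 - 2*s - 4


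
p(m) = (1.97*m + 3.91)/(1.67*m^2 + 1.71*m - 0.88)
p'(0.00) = -10.87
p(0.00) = -4.44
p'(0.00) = -10.87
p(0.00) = -4.44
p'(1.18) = -2.37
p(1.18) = 1.80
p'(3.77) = -0.12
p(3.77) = 0.39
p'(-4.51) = -0.03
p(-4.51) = -0.20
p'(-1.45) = 156.46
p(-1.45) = 6.95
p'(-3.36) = -0.01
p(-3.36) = -0.22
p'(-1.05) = 2.39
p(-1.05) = -2.21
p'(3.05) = -0.20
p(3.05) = 0.50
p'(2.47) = -0.33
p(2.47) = 0.65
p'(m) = (-3.34*m - 1.71)*(1.97*m + 3.91)/(1.67*m^2 + 1.71*m - 0.88)^2 + 1.97/(1.67*m^2 + 1.71*m - 0.88) = (3.2899*m^2 + 3.3687*m - (1.97*m + 3.91)*(3.34*m + 1.71) - 1.7336)/(1.67*m^2 + 1.71*m - 0.88)^2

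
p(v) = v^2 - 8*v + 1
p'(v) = 2*v - 8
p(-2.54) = 27.77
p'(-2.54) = -13.08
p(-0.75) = 7.56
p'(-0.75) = -9.50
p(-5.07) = 67.26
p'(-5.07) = -18.14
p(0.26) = -1.01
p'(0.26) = -7.48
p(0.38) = -1.90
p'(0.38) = -7.24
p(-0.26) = 3.15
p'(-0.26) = -8.52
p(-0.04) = 1.32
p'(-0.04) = -8.08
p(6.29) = -9.76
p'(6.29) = 4.58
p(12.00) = 49.00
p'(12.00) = 16.00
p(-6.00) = 85.00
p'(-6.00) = -20.00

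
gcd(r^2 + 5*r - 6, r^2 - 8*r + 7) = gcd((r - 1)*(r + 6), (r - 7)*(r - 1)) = r - 1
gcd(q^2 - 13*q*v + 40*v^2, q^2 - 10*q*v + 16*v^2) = q - 8*v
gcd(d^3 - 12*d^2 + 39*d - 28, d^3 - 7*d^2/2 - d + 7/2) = d - 1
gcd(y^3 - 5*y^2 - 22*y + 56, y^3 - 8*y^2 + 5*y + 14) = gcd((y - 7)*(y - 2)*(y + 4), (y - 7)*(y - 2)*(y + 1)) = y^2 - 9*y + 14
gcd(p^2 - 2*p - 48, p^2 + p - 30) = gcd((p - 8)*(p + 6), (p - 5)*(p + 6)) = p + 6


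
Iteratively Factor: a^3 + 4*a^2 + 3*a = (a + 1)*(a^2 + 3*a) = a*(a + 1)*(a + 3)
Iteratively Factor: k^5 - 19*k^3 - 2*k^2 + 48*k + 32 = (k - 4)*(k^4 + 4*k^3 - 3*k^2 - 14*k - 8) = (k - 4)*(k + 4)*(k^3 - 3*k - 2) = (k - 4)*(k + 1)*(k + 4)*(k^2 - k - 2) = (k - 4)*(k + 1)^2*(k + 4)*(k - 2)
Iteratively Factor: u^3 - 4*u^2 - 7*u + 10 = (u - 5)*(u^2 + u - 2) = (u - 5)*(u + 2)*(u - 1)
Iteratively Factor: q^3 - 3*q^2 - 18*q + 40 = (q + 4)*(q^2 - 7*q + 10) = (q - 5)*(q + 4)*(q - 2)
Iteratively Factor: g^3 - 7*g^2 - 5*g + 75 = (g + 3)*(g^2 - 10*g + 25) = (g - 5)*(g + 3)*(g - 5)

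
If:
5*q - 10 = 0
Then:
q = 2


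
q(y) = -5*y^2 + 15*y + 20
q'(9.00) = -75.00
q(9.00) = -250.00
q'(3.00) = -15.00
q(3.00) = 20.00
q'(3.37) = -18.70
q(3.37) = 13.77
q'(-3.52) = 50.20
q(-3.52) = -94.75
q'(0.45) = 10.50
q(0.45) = 25.74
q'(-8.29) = 97.90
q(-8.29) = -447.97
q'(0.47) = 10.30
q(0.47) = 25.95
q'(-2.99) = 44.90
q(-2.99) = -69.55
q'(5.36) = -38.60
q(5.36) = -43.25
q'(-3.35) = 48.50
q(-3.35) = -86.36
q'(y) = 15 - 10*y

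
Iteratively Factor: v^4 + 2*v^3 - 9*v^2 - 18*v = (v - 3)*(v^3 + 5*v^2 + 6*v) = (v - 3)*(v + 2)*(v^2 + 3*v) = v*(v - 3)*(v + 2)*(v + 3)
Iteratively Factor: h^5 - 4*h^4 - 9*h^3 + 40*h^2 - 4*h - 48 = (h + 3)*(h^4 - 7*h^3 + 12*h^2 + 4*h - 16) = (h - 2)*(h + 3)*(h^3 - 5*h^2 + 2*h + 8) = (h - 2)*(h + 1)*(h + 3)*(h^2 - 6*h + 8) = (h - 4)*(h - 2)*(h + 1)*(h + 3)*(h - 2)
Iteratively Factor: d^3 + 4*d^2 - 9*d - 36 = (d - 3)*(d^2 + 7*d + 12) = (d - 3)*(d + 4)*(d + 3)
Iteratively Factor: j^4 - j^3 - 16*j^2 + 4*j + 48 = (j - 4)*(j^3 + 3*j^2 - 4*j - 12) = (j - 4)*(j - 2)*(j^2 + 5*j + 6) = (j - 4)*(j - 2)*(j + 2)*(j + 3)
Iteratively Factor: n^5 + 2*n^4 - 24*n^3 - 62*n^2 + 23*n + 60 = (n - 1)*(n^4 + 3*n^3 - 21*n^2 - 83*n - 60) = (n - 5)*(n - 1)*(n^3 + 8*n^2 + 19*n + 12) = (n - 5)*(n - 1)*(n + 1)*(n^2 + 7*n + 12) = (n - 5)*(n - 1)*(n + 1)*(n + 3)*(n + 4)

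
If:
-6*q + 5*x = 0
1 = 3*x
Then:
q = 5/18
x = 1/3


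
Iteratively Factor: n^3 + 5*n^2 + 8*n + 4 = (n + 1)*(n^2 + 4*n + 4) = (n + 1)*(n + 2)*(n + 2)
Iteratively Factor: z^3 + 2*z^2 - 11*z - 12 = (z + 1)*(z^2 + z - 12) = (z - 3)*(z + 1)*(z + 4)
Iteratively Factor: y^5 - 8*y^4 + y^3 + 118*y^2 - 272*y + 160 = (y + 4)*(y^4 - 12*y^3 + 49*y^2 - 78*y + 40) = (y - 2)*(y + 4)*(y^3 - 10*y^2 + 29*y - 20) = (y - 4)*(y - 2)*(y + 4)*(y^2 - 6*y + 5) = (y - 4)*(y - 2)*(y - 1)*(y + 4)*(y - 5)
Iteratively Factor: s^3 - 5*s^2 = (s)*(s^2 - 5*s) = s^2*(s - 5)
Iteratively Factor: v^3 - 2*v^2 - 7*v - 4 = (v + 1)*(v^2 - 3*v - 4) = (v + 1)^2*(v - 4)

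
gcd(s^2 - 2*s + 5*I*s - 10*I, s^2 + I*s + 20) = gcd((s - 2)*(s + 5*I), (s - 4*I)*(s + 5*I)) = s + 5*I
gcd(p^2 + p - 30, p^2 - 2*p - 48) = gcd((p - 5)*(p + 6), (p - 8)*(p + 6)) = p + 6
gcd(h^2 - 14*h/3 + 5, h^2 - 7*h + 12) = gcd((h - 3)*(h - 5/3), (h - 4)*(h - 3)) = h - 3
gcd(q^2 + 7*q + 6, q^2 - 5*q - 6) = q + 1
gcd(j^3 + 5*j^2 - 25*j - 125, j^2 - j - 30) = j + 5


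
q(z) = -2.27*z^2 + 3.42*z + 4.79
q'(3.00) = -10.20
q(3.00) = -5.38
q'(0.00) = 3.42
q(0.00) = 4.79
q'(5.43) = -21.23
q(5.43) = -43.57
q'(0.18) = 2.60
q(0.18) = 5.33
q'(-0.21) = 4.37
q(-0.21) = 3.97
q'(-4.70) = 24.76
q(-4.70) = -61.43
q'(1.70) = -4.30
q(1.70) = 4.04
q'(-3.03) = 17.18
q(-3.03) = -26.41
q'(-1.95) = 12.27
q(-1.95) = -10.51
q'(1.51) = -3.44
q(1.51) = 4.78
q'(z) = 3.42 - 4.54*z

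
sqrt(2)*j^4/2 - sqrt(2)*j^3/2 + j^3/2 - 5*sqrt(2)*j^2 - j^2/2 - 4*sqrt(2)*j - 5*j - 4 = (j - 4)*(j + 1)*(j + sqrt(2)/2)*(sqrt(2)*j/2 + sqrt(2))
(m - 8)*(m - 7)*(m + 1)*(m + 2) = m^4 - 12*m^3 + 13*m^2 + 138*m + 112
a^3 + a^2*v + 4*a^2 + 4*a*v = a*(a + 4)*(a + v)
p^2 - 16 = (p - 4)*(p + 4)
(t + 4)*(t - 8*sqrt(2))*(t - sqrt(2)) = t^3 - 9*sqrt(2)*t^2 + 4*t^2 - 36*sqrt(2)*t + 16*t + 64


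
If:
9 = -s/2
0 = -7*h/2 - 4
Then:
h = -8/7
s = -18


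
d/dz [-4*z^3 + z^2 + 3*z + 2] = -12*z^2 + 2*z + 3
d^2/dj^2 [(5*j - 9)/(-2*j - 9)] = 252/(2*j + 9)^3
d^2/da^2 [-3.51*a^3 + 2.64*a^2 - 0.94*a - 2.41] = 5.28 - 21.06*a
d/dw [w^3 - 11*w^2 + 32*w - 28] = 3*w^2 - 22*w + 32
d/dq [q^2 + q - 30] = 2*q + 1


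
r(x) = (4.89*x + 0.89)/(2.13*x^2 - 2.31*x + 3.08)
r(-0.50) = -0.33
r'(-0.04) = 1.71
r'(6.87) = -0.07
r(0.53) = 1.42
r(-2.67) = -0.50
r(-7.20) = -0.26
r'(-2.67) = -0.08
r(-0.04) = 0.22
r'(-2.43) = -0.08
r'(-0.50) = 0.72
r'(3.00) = -0.37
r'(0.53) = 2.02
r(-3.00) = -0.47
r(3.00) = 1.02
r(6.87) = 0.39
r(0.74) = 1.78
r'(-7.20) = -0.03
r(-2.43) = -0.52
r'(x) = (2.31 - 4.26*x)*(4.89*x + 0.89)/(2.13*x^2 - 2.31*x + 3.08)^2 + 4.89/(2.13*x^2 - 2.31*x + 3.08)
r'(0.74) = 1.34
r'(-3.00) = -0.08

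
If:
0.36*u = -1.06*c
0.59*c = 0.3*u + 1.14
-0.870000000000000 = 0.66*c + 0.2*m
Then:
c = 0.77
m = -6.90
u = -2.28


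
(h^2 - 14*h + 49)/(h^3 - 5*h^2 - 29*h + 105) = (h - 7)/(h^2 + 2*h - 15)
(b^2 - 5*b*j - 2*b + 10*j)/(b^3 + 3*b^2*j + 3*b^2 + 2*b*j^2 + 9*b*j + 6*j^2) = (b^2 - 5*b*j - 2*b + 10*j)/(b^3 + 3*b^2*j + 3*b^2 + 2*b*j^2 + 9*b*j + 6*j^2)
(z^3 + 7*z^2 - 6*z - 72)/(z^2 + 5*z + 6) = (z^3 + 7*z^2 - 6*z - 72)/(z^2 + 5*z + 6)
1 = 1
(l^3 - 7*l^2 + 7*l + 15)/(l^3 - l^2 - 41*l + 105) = (l + 1)/(l + 7)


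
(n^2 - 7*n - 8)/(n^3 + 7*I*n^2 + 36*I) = (n^2 - 7*n - 8)/(n^3 + 7*I*n^2 + 36*I)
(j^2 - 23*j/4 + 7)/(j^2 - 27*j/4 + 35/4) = (j - 4)/(j - 5)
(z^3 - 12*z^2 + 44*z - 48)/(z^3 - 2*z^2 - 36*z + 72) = (z - 4)/(z + 6)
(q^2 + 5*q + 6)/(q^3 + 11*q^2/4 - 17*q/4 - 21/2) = 4*(q + 2)/(4*q^2 - q - 14)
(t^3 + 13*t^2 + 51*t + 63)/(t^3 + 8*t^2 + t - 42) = (t + 3)/(t - 2)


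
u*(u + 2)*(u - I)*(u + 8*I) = u^4 + 2*u^3 + 7*I*u^3 + 8*u^2 + 14*I*u^2 + 16*u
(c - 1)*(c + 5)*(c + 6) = c^3 + 10*c^2 + 19*c - 30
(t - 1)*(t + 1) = t^2 - 1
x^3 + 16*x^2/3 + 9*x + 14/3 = (x + 1)*(x + 2)*(x + 7/3)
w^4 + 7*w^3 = w^3*(w + 7)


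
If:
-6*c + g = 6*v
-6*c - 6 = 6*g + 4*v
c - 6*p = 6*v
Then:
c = -20*v/21 - 1/7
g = 2*v/7 - 6/7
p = -73*v/63 - 1/42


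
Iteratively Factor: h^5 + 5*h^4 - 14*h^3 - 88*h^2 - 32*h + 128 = (h - 1)*(h^4 + 6*h^3 - 8*h^2 - 96*h - 128) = (h - 1)*(h + 4)*(h^3 + 2*h^2 - 16*h - 32) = (h - 1)*(h + 4)^2*(h^2 - 2*h - 8) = (h - 1)*(h + 2)*(h + 4)^2*(h - 4)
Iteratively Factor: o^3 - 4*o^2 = (o)*(o^2 - 4*o) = o^2*(o - 4)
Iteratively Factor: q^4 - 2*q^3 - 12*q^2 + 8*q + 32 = (q - 2)*(q^3 - 12*q - 16) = (q - 4)*(q - 2)*(q^2 + 4*q + 4) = (q - 4)*(q - 2)*(q + 2)*(q + 2)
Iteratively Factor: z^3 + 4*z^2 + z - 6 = (z + 3)*(z^2 + z - 2) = (z + 2)*(z + 3)*(z - 1)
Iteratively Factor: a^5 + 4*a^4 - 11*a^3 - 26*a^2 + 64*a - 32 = (a - 1)*(a^4 + 5*a^3 - 6*a^2 - 32*a + 32) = (a - 1)^2*(a^3 + 6*a^2 - 32) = (a - 1)^2*(a + 4)*(a^2 + 2*a - 8) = (a - 2)*(a - 1)^2*(a + 4)*(a + 4)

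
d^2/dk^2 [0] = 0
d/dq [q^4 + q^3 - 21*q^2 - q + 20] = 4*q^3 + 3*q^2 - 42*q - 1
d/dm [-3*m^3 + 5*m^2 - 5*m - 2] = -9*m^2 + 10*m - 5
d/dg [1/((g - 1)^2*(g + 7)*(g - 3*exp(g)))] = ((g - 1)*(g + 7)*(3*exp(g) - 1) - (g - 1)*(g - 3*exp(g)) - 2*(g + 7)*(g - 3*exp(g)))/((g - 1)^3*(g + 7)^2*(g - 3*exp(g))^2)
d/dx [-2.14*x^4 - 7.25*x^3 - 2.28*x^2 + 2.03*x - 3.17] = -8.56*x^3 - 21.75*x^2 - 4.56*x + 2.03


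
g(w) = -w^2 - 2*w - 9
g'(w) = -2*w - 2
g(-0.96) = -8.00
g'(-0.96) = -0.08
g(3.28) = -26.32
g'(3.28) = -8.56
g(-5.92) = -32.21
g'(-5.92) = 9.84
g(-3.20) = -12.84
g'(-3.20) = 4.40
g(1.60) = -14.76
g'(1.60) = -5.20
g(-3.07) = -12.28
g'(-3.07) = 4.14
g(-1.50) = -8.25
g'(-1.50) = 1.00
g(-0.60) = -8.16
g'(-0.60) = -0.80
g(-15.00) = -204.00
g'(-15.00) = 28.00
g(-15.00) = -204.00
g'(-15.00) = 28.00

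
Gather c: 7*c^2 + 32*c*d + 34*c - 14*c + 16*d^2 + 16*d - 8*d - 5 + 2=7*c^2 + c*(32*d + 20) + 16*d^2 + 8*d - 3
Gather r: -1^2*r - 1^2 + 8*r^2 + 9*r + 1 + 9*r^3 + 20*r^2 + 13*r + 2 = 9*r^3 + 28*r^2 + 21*r + 2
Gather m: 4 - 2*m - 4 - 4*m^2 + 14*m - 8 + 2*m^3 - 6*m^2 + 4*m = 2*m^3 - 10*m^2 + 16*m - 8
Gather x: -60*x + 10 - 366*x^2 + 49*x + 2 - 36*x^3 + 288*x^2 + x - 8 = -36*x^3 - 78*x^2 - 10*x + 4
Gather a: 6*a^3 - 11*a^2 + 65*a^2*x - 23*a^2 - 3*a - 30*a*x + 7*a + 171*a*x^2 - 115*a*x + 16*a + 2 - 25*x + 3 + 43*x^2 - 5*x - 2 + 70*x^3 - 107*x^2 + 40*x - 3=6*a^3 + a^2*(65*x - 34) + a*(171*x^2 - 145*x + 20) + 70*x^3 - 64*x^2 + 10*x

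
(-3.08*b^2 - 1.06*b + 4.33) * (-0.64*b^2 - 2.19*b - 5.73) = 1.9712*b^4 + 7.4236*b^3 + 17.1986*b^2 - 3.4089*b - 24.8109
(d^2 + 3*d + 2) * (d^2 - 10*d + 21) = d^4 - 7*d^3 - 7*d^2 + 43*d + 42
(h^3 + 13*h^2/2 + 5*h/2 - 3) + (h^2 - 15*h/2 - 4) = h^3 + 15*h^2/2 - 5*h - 7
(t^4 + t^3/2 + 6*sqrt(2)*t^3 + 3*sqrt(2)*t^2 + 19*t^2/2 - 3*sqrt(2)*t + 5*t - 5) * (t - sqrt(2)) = t^5 + t^4/2 + 5*sqrt(2)*t^4 - 5*t^3/2 + 5*sqrt(2)*t^3/2 - 25*sqrt(2)*t^2/2 - t^2 - 5*sqrt(2)*t + t + 5*sqrt(2)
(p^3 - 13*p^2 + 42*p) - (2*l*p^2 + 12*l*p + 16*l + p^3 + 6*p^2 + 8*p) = -2*l*p^2 - 12*l*p - 16*l - 19*p^2 + 34*p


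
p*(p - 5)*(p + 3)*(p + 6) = p^4 + 4*p^3 - 27*p^2 - 90*p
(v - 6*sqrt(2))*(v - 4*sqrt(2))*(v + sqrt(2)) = v^3 - 9*sqrt(2)*v^2 + 28*v + 48*sqrt(2)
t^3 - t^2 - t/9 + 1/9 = (t - 1)*(t - 1/3)*(t + 1/3)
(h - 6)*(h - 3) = h^2 - 9*h + 18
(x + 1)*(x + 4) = x^2 + 5*x + 4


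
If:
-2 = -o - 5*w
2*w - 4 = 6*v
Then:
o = 2 - 5*w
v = w/3 - 2/3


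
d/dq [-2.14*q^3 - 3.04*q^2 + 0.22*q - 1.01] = -6.42*q^2 - 6.08*q + 0.22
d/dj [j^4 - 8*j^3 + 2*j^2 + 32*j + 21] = 4*j^3 - 24*j^2 + 4*j + 32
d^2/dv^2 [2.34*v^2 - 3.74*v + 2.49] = 4.68000000000000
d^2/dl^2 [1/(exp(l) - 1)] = (exp(l) + 1)*exp(l)/(exp(l) - 1)^3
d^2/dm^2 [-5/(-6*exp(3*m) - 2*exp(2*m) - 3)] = 10*(4*(9*exp(m) + 2)^2*exp(2*m) - (27*exp(m) + 4)*(6*exp(3*m) + 2*exp(2*m) + 3))*exp(2*m)/(6*exp(3*m) + 2*exp(2*m) + 3)^3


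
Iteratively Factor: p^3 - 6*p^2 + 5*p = (p)*(p^2 - 6*p + 5) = p*(p - 5)*(p - 1)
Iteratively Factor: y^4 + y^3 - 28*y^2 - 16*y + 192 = (y - 4)*(y^3 + 5*y^2 - 8*y - 48) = (y - 4)*(y - 3)*(y^2 + 8*y + 16) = (y - 4)*(y - 3)*(y + 4)*(y + 4)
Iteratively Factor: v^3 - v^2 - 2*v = (v + 1)*(v^2 - 2*v) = v*(v + 1)*(v - 2)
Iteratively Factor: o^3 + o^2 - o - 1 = (o + 1)*(o^2 - 1) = (o - 1)*(o + 1)*(o + 1)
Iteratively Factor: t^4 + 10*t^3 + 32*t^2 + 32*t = (t + 4)*(t^3 + 6*t^2 + 8*t) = (t + 2)*(t + 4)*(t^2 + 4*t) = (t + 2)*(t + 4)^2*(t)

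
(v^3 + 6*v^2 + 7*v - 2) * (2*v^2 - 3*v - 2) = 2*v^5 + 9*v^4 - 6*v^3 - 37*v^2 - 8*v + 4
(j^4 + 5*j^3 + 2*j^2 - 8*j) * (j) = j^5 + 5*j^4 + 2*j^3 - 8*j^2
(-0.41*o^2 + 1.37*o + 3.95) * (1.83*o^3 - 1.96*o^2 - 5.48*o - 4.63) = -0.7503*o^5 + 3.3107*o^4 + 6.7901*o^3 - 13.3513*o^2 - 27.9891*o - 18.2885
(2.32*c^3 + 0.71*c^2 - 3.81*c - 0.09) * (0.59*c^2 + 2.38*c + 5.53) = 1.3688*c^5 + 5.9405*c^4 + 12.2715*c^3 - 5.1946*c^2 - 21.2835*c - 0.4977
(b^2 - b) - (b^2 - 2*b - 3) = b + 3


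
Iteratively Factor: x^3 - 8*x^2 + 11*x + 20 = (x - 4)*(x^2 - 4*x - 5) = (x - 4)*(x + 1)*(x - 5)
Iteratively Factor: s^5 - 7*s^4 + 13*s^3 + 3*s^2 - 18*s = (s)*(s^4 - 7*s^3 + 13*s^2 + 3*s - 18) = s*(s - 3)*(s^3 - 4*s^2 + s + 6) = s*(s - 3)*(s + 1)*(s^2 - 5*s + 6) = s*(s - 3)^2*(s + 1)*(s - 2)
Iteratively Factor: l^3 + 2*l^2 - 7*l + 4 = (l + 4)*(l^2 - 2*l + 1) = (l - 1)*(l + 4)*(l - 1)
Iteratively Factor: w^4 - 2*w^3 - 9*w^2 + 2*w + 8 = (w - 4)*(w^3 + 2*w^2 - w - 2) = (w - 4)*(w + 2)*(w^2 - 1) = (w - 4)*(w + 1)*(w + 2)*(w - 1)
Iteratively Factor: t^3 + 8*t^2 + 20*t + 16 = (t + 2)*(t^2 + 6*t + 8) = (t + 2)^2*(t + 4)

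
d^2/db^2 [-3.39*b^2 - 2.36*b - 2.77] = -6.78000000000000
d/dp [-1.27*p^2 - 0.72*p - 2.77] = -2.54*p - 0.72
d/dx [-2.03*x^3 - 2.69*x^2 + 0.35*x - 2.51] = -6.09*x^2 - 5.38*x + 0.35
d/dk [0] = 0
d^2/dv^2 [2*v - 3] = 0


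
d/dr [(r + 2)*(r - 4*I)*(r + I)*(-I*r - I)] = -4*I*r^3 - 9*r^2*(1 + I) - 6*r*(3 + 2*I) - 6 - 12*I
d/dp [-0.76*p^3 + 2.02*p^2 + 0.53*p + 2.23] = -2.28*p^2 + 4.04*p + 0.53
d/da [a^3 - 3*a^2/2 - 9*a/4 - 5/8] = 3*a^2 - 3*a - 9/4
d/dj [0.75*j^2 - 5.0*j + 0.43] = 1.5*j - 5.0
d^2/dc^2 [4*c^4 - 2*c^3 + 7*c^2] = 48*c^2 - 12*c + 14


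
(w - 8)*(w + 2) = w^2 - 6*w - 16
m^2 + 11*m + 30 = (m + 5)*(m + 6)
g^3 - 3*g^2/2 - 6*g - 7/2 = (g - 7/2)*(g + 1)^2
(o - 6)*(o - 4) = o^2 - 10*o + 24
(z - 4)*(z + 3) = z^2 - z - 12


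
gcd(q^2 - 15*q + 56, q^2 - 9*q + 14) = q - 7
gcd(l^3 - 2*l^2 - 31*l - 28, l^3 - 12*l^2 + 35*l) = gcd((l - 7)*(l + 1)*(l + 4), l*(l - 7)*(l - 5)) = l - 7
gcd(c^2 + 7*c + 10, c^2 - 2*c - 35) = c + 5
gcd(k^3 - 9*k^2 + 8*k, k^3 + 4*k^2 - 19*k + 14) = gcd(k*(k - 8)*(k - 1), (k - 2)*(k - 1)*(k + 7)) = k - 1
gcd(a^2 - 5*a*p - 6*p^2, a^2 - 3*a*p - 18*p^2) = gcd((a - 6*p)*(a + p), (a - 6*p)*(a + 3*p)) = -a + 6*p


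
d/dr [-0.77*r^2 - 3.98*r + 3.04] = -1.54*r - 3.98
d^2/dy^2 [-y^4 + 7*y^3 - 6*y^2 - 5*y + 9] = -12*y^2 + 42*y - 12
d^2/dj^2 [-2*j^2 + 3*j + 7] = -4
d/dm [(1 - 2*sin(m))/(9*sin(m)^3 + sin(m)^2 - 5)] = (36*sin(m)^3 - 25*sin(m)^2 - 2*sin(m) + 10)*cos(m)/(9*sin(m)^3 + sin(m)^2 - 5)^2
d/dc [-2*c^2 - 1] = -4*c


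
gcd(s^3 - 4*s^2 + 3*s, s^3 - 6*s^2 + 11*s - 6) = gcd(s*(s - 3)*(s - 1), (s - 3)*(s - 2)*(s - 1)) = s^2 - 4*s + 3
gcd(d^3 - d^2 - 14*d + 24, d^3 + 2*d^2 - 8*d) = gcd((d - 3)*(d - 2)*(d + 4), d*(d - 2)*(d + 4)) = d^2 + 2*d - 8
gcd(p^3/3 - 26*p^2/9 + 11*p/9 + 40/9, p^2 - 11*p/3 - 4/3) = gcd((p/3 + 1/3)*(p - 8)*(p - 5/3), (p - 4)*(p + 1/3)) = 1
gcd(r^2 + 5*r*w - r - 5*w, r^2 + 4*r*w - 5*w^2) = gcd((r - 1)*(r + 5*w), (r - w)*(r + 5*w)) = r + 5*w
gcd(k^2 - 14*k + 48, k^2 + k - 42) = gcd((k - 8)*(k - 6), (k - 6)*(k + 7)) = k - 6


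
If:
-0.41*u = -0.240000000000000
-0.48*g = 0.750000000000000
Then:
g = -1.56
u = 0.59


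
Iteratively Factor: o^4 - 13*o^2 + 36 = (o + 2)*(o^3 - 2*o^2 - 9*o + 18) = (o + 2)*(o + 3)*(o^2 - 5*o + 6) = (o - 2)*(o + 2)*(o + 3)*(o - 3)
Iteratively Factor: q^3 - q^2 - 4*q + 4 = (q - 2)*(q^2 + q - 2) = (q - 2)*(q - 1)*(q + 2)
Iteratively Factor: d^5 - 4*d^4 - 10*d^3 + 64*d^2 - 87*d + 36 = (d - 1)*(d^4 - 3*d^3 - 13*d^2 + 51*d - 36) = (d - 3)*(d - 1)*(d^3 - 13*d + 12) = (d - 3)*(d - 1)*(d + 4)*(d^2 - 4*d + 3) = (d - 3)*(d - 1)^2*(d + 4)*(d - 3)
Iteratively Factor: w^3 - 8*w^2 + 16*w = (w)*(w^2 - 8*w + 16) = w*(w - 4)*(w - 4)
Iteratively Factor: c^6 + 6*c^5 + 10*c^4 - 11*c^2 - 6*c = (c + 1)*(c^5 + 5*c^4 + 5*c^3 - 5*c^2 - 6*c) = (c + 1)^2*(c^4 + 4*c^3 + c^2 - 6*c) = (c - 1)*(c + 1)^2*(c^3 + 5*c^2 + 6*c) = (c - 1)*(c + 1)^2*(c + 2)*(c^2 + 3*c) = c*(c - 1)*(c + 1)^2*(c + 2)*(c + 3)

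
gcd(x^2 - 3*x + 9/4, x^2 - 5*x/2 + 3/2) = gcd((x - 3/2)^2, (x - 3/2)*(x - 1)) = x - 3/2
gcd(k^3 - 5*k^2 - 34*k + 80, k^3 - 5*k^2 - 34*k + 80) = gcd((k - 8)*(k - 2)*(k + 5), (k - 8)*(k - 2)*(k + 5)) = k^3 - 5*k^2 - 34*k + 80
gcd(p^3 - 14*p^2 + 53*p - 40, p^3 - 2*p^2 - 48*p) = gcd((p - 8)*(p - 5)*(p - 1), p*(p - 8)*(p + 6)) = p - 8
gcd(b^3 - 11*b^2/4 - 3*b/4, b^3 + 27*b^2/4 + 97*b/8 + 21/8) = b + 1/4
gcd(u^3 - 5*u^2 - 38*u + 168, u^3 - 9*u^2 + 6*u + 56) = u^2 - 11*u + 28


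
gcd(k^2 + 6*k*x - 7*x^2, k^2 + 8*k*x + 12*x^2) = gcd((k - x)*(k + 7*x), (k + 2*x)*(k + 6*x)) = 1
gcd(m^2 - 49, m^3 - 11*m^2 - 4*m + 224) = m - 7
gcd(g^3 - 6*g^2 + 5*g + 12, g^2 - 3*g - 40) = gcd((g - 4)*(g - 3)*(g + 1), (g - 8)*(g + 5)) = 1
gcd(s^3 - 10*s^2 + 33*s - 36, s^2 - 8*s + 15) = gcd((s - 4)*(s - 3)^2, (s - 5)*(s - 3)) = s - 3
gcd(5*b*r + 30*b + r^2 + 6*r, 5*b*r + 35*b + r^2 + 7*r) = 5*b + r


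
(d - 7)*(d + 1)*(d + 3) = d^3 - 3*d^2 - 25*d - 21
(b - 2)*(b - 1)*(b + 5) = b^3 + 2*b^2 - 13*b + 10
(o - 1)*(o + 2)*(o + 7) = o^3 + 8*o^2 + 5*o - 14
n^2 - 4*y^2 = (n - 2*y)*(n + 2*y)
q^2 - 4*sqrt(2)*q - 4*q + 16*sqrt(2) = (q - 4)*(q - 4*sqrt(2))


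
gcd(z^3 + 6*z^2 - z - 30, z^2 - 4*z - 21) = z + 3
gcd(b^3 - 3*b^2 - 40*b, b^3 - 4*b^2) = b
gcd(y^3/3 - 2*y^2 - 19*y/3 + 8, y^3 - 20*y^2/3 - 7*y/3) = 1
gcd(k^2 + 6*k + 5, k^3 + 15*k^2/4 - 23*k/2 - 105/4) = k + 5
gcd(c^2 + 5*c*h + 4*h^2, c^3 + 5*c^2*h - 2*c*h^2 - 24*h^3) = c + 4*h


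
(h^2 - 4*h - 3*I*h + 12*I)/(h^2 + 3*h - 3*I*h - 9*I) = (h - 4)/(h + 3)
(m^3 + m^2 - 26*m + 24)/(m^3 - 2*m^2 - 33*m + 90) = (m^2 - 5*m + 4)/(m^2 - 8*m + 15)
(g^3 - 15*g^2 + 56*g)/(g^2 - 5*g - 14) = g*(g - 8)/(g + 2)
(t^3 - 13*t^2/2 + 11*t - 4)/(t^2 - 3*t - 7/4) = 2*(-2*t^3 + 13*t^2 - 22*t + 8)/(-4*t^2 + 12*t + 7)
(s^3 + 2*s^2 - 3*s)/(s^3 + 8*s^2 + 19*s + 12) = s*(s - 1)/(s^2 + 5*s + 4)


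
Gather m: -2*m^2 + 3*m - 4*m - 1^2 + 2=-2*m^2 - m + 1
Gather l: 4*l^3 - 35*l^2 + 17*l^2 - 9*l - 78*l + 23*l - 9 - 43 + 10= 4*l^3 - 18*l^2 - 64*l - 42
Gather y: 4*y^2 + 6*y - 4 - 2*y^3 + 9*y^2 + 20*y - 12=-2*y^3 + 13*y^2 + 26*y - 16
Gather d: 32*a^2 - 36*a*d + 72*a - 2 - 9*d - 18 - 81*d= 32*a^2 + 72*a + d*(-36*a - 90) - 20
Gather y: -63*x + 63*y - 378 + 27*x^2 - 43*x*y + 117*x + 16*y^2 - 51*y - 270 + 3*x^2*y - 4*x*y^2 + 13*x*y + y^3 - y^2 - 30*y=27*x^2 + 54*x + y^3 + y^2*(15 - 4*x) + y*(3*x^2 - 30*x - 18) - 648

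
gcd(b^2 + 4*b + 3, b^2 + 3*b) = b + 3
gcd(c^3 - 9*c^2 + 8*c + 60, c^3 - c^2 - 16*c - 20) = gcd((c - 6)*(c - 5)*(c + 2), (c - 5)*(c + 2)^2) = c^2 - 3*c - 10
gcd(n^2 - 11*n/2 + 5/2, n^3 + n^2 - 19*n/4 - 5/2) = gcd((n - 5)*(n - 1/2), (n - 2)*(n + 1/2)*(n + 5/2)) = 1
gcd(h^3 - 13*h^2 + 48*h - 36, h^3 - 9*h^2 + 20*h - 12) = h^2 - 7*h + 6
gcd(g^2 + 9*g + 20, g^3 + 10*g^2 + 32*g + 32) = g + 4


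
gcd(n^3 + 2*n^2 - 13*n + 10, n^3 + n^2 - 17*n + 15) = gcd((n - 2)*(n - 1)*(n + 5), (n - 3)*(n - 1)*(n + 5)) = n^2 + 4*n - 5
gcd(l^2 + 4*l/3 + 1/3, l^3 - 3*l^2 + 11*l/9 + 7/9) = l + 1/3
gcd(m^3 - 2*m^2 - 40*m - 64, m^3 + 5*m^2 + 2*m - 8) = m^2 + 6*m + 8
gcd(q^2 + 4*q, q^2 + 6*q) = q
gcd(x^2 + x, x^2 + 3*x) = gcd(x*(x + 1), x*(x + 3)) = x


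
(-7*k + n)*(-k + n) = 7*k^2 - 8*k*n + n^2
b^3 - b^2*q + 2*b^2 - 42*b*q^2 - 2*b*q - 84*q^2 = (b + 2)*(b - 7*q)*(b + 6*q)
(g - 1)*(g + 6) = g^2 + 5*g - 6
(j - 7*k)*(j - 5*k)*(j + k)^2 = j^4 - 10*j^3*k + 12*j^2*k^2 + 58*j*k^3 + 35*k^4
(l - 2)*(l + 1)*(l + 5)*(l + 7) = l^4 + 11*l^3 + 21*l^2 - 59*l - 70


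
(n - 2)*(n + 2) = n^2 - 4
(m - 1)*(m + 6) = m^2 + 5*m - 6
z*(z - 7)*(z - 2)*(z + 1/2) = z^4 - 17*z^3/2 + 19*z^2/2 + 7*z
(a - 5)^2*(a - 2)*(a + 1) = a^4 - 11*a^3 + 33*a^2 - 5*a - 50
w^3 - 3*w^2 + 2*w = w*(w - 2)*(w - 1)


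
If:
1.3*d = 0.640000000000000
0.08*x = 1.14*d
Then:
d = 0.49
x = 7.02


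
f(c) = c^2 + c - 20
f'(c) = 2*c + 1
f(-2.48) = -16.33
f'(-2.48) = -3.96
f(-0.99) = -20.01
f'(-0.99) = -0.98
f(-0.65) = -20.23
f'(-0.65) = -0.30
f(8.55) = 61.65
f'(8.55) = 18.10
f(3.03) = -7.79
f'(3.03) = 7.06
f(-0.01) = -20.01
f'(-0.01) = 0.98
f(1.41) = -16.60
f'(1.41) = 3.82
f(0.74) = -18.71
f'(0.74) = 2.48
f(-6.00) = 10.00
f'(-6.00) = -11.00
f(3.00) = -8.00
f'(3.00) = 7.00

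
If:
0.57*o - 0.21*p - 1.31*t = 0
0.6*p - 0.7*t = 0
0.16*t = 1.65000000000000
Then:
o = 28.13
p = 12.03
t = 10.31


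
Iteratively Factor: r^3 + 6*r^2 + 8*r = (r + 2)*(r^2 + 4*r) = r*(r + 2)*(r + 4)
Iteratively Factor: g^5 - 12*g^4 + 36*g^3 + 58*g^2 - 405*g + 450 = (g - 2)*(g^4 - 10*g^3 + 16*g^2 + 90*g - 225) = (g - 5)*(g - 2)*(g^3 - 5*g^2 - 9*g + 45) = (g - 5)*(g - 2)*(g + 3)*(g^2 - 8*g + 15) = (g - 5)^2*(g - 2)*(g + 3)*(g - 3)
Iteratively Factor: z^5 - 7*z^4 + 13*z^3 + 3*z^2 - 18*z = (z)*(z^4 - 7*z^3 + 13*z^2 + 3*z - 18) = z*(z - 3)*(z^3 - 4*z^2 + z + 6) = z*(z - 3)*(z + 1)*(z^2 - 5*z + 6) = z*(z - 3)^2*(z + 1)*(z - 2)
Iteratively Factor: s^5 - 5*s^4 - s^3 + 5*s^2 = (s)*(s^4 - 5*s^3 - s^2 + 5*s) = s*(s + 1)*(s^3 - 6*s^2 + 5*s) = s*(s - 1)*(s + 1)*(s^2 - 5*s) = s^2*(s - 1)*(s + 1)*(s - 5)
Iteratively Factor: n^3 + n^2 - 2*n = (n)*(n^2 + n - 2) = n*(n + 2)*(n - 1)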